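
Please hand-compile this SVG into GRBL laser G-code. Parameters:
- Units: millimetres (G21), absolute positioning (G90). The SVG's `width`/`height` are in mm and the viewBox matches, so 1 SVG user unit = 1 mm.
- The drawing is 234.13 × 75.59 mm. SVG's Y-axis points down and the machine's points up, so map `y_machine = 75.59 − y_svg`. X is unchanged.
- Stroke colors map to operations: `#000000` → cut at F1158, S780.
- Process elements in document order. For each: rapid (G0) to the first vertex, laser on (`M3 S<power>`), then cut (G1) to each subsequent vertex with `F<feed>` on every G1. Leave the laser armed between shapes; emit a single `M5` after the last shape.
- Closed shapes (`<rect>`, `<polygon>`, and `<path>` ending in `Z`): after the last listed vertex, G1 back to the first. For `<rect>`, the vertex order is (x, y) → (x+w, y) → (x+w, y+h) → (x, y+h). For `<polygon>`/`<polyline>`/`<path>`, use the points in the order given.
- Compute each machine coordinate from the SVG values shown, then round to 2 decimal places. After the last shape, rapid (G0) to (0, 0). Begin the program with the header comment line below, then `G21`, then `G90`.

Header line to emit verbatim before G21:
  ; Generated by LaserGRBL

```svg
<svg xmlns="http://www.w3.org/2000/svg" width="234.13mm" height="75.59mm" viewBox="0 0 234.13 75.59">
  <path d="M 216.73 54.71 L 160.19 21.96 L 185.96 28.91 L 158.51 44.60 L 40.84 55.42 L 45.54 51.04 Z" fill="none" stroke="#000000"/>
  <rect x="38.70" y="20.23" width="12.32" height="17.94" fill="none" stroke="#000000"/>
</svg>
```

; Generated by LaserGRBL
G21
G90
G0 X216.73 Y20.88
M3 S780
G1 X160.19 Y53.63 F1158
G1 X185.96 Y46.68 F1158
G1 X158.51 Y30.99 F1158
G1 X40.84 Y20.17 F1158
G1 X45.54 Y24.55 F1158
G1 X216.73 Y20.88 F1158
G0 X38.70 Y55.36
M3 S780
G1 X51.02 Y55.36 F1158
G1 X51.02 Y37.42 F1158
G1 X38.70 Y37.42 F1158
G1 X38.70 Y55.36 F1158
M5
G0 X0.00 Y0.00

Since the viewBox matches the mm dimensions, user units are millimetres directly. The only transform is the Y-flip y_m = 75.59 − y_svg.

Shape 1 is a closed polygon drawn with `<path>`. Its stroke #000000 means cut at S780, F1158. After flipping Y the toolpath is (216.73,20.88) → (160.19,53.63) → (185.96,46.68) → (158.51,30.99) → (40.84,20.17) → (45.54,24.55) → (216.73,20.88), returning to the start.

Shape 2 is a rectangle drawn with `<rect>`. Its stroke #000000 means cut at S780, F1158. After flipping Y the toolpath is (38.70,55.36) → (51.02,55.36) → (51.02,37.42) → (38.70,37.42) → (38.70,55.36), returning to the start.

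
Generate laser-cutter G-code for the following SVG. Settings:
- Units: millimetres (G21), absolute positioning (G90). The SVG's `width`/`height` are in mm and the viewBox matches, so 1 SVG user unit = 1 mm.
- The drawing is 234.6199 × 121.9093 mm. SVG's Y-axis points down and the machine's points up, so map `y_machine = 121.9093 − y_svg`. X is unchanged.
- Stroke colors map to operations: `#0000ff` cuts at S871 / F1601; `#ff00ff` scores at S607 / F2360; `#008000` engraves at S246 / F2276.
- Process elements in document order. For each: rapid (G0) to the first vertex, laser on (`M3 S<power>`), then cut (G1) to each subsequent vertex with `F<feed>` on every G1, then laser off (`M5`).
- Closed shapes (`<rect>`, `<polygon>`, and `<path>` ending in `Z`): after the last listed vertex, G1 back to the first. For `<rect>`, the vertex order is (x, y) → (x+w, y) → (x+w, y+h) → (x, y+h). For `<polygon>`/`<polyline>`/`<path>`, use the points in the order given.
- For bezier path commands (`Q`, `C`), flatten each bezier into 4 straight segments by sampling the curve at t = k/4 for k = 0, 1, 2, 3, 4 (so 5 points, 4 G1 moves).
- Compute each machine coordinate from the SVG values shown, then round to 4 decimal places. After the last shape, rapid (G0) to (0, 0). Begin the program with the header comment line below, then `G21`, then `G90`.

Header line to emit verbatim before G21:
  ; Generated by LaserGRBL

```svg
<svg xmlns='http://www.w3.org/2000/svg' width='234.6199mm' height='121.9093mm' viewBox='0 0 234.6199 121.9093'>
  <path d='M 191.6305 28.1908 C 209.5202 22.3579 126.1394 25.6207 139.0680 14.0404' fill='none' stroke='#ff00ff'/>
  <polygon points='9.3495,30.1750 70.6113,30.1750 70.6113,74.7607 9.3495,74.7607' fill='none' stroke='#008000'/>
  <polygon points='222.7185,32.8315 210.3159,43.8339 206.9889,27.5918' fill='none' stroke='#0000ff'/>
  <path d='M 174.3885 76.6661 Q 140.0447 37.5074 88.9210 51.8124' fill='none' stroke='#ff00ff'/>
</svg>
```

; Generated by LaserGRBL
G21
G90
G0 X191.6305 Y93.7185
M3 S607
G1 X189.1467 Y96.7618 F2360
G1 X167.2097 Y98.6384 F2360
G1 X144.3424 Y101.5927 F2360
G1 X139.0680 Y107.8689 F2360
M5
G0 X9.3495 Y91.7343
M3 S246
G1 X70.6113 Y91.7343 F2276
G1 X70.6113 Y47.1486 F2276
G1 X9.3495 Y47.1486 F2276
G1 X9.3495 Y91.7343 F2276
M5
G0 X222.7185 Y89.0778
M3 S871
G1 X210.3159 Y78.0754 F1601
G1 X206.9889 Y94.3175 F1601
G1 X222.7185 Y89.0778 F1601
M5
G0 X174.3885 Y45.2432
M3 S607
G1 X156.1679 Y61.4811 F2360
G1 X135.8497 Y71.0360 F2360
G1 X113.4341 Y73.9079 F2360
G1 X88.9210 Y70.0969 F2360
M5
G0 X0.0000 Y0.0000

1 u = 1 mm; y_m = 121.9093 − y.

[1] `<path>` cubic bezier, #ff00ff→score S607 F2360: (191.6305,93.7185) → (189.1467,96.7618) → (167.2097,98.6384) → (144.3424,101.5927) → (139.0680,107.8689)

[2] `<polygon>` rectangle, #008000→engrave S246 F2276: (9.3495,91.7343) → (70.6113,91.7343) → (70.6113,47.1486) → (9.3495,47.1486) → (9.3495,91.7343) (closed)

[3] `<polygon>` regular polygon, #0000ff→cut S871 F1601: (222.7185,89.0778) → (210.3159,78.0754) → (206.9889,94.3175) → (222.7185,89.0778) (closed)

[4] `<path>` quadratic bezier, #ff00ff→score S607 F2360: (174.3885,45.2432) → (156.1679,61.4811) → (135.8497,71.0360) → (113.4341,73.9079) → (88.9210,70.0969)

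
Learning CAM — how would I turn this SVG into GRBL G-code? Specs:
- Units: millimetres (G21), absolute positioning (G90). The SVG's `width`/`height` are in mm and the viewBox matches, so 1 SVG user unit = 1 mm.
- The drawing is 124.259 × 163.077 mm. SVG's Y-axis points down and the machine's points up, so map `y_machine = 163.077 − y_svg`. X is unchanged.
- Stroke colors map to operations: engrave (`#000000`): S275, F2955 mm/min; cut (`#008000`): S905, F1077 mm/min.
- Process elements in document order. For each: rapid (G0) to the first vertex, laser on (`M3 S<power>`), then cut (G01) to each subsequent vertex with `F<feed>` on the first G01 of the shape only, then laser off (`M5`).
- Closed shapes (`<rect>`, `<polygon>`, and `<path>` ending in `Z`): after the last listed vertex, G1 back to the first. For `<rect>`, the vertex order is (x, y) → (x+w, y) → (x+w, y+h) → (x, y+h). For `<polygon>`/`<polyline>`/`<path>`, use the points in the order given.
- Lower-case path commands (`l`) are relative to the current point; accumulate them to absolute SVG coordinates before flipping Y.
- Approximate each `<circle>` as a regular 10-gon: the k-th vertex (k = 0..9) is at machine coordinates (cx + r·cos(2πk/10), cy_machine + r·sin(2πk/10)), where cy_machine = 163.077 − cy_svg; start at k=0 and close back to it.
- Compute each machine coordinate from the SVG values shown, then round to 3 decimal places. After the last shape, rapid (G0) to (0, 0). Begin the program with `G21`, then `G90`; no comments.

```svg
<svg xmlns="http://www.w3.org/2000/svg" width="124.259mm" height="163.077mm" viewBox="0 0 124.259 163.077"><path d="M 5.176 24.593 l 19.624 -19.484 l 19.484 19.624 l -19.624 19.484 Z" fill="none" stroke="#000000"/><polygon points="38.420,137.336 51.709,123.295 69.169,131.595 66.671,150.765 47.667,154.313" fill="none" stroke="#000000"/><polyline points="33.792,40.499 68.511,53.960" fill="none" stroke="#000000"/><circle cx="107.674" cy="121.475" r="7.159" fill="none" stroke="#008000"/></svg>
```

1 u = 1 mm; y_m = 163.077 − y.

[1] `<path>` regular polygon, #000000→engrave S275 F2955: (5.176,138.484) → (24.800,157.968) → (44.284,138.344) → (24.660,118.860) → (5.176,138.484) (closed)

[2] `<polygon>` regular polygon, #000000→engrave S275 F2955: (38.420,25.741) → (51.709,39.782) → (69.169,31.482) → (66.671,12.312) → (47.667,8.764) → (38.420,25.741) (closed)

[3] `<polyline>` line segment, #000000→engrave S275 F2955: (33.792,122.578) → (68.511,109.117)

[4] `<circle>` circle, #008000→cut S905 F1077: (114.833,41.602) → (113.466,45.810) → (109.886,48.411) → (105.462,48.411) → (101.882,45.810) → (100.515,41.602) → (101.882,37.394) → (105.462,34.793) → (109.886,34.793) → (113.466,37.394) → (114.833,41.602) (closed)

G21
G90
G0 X5.176 Y138.484
M3 S275
G01 X24.800 Y157.968 F2955
G01 X44.284 Y138.344
G01 X24.660 Y118.860
G01 X5.176 Y138.484
M5
G0 X38.420 Y25.741
M3 S275
G01 X51.709 Y39.782 F2955
G01 X69.169 Y31.482
G01 X66.671 Y12.312
G01 X47.667 Y8.764
G01 X38.420 Y25.741
M5
G0 X33.792 Y122.578
M3 S275
G01 X68.511 Y109.117 F2955
M5
G0 X114.833 Y41.602
M3 S905
G01 X113.466 Y45.810 F1077
G01 X109.886 Y48.411
G01 X105.462 Y48.411
G01 X101.882 Y45.810
G01 X100.515 Y41.602
G01 X101.882 Y37.394
G01 X105.462 Y34.793
G01 X109.886 Y34.793
G01 X113.466 Y37.394
G01 X114.833 Y41.602
M5
G0 X0.000 Y0.000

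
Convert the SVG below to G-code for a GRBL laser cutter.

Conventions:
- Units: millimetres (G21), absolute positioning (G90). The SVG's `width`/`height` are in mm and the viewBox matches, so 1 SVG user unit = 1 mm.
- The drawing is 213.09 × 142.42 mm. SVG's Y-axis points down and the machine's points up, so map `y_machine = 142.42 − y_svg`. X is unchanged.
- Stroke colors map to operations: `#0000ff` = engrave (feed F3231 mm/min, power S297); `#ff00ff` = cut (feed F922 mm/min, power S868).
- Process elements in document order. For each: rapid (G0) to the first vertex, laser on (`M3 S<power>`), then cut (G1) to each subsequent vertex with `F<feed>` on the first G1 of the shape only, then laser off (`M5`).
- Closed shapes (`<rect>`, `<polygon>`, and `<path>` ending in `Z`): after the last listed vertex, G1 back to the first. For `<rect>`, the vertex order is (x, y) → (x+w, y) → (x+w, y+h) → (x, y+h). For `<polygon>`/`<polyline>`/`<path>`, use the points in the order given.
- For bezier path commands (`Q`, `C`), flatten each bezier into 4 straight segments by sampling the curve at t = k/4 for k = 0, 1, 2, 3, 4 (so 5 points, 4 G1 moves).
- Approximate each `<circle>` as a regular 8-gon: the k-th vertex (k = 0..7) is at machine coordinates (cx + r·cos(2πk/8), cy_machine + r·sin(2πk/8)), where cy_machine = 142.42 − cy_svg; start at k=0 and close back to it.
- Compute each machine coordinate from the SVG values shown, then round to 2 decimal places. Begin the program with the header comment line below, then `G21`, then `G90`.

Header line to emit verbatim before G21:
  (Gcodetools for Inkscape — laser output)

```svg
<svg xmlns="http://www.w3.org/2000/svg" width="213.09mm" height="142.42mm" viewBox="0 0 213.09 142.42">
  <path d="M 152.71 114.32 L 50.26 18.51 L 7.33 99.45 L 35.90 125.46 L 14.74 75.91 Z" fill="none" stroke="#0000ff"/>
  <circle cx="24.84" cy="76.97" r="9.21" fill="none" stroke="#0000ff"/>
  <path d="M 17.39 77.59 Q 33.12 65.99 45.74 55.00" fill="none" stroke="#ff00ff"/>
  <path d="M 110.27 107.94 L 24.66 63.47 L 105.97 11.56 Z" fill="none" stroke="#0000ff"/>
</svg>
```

(Gcodetools for Inkscape — laser output)
G21
G90
G0 X152.71 Y28.10
M3 S297
G1 X50.26 Y123.91 F3231
G1 X7.33 Y42.97
G1 X35.90 Y16.96
G1 X14.74 Y66.51
G1 X152.71 Y28.10
M5
G0 X34.05 Y65.45
M3 S297
G1 X31.35 Y71.96 F3231
G1 X24.84 Y74.66
G1 X18.33 Y71.96
G1 X15.63 Y65.45
G1 X18.33 Y58.94
G1 X24.84 Y56.24
G1 X31.35 Y58.94
G1 X34.05 Y65.45
M5
G0 X17.39 Y64.83
M3 S868
G1 X25.06 Y70.59 F922
G1 X32.34 Y76.28
G1 X39.24 Y81.89
G1 X45.74 Y87.42
M5
G0 X110.27 Y34.48
M3 S297
G1 X24.66 Y78.95 F3231
G1 X105.97 Y130.86
G1 X110.27 Y34.48
M5

viewBox `0 0 213.09 142.42` with mm width/height → 1 unit = 1 mm. Flip: y_m = 142.42 − y_svg.

**Shape 1** — `<path>` closed polygon, stroke `#0000ff` → engrave (S297, F3231). Machine vertices: (152.71,28.10) → (50.26,123.91) → (7.33,42.97) → (35.90,16.96) → (14.74,66.51) → (152.71,28.10). Closed: final G1 returns to the first vertex.

**Shape 2** — `<circle>` circle, stroke `#0000ff` → engrave (S297, F3231). Machine vertices: (34.05,65.45) → (31.35,71.96) → (24.84,74.66) → (18.33,71.96) → (15.63,65.45) → (18.33,58.94) → (24.84,56.24) → (31.35,58.94) → (34.05,65.45). Closed: final G1 returns to the first vertex.

**Shape 3** — `<path>` quadratic bezier, stroke `#ff00ff` → cut (S868, F922). Control points (SVG): P0=(17.39,77.59), P1=(33.12,65.99), P2=(45.74,55.00); sampled at t=k/4. Machine vertices: (17.39,64.83) → (25.06,70.59) → (32.34,76.28) → (39.24,81.89) → (45.74,87.42). Open path.

**Shape 4** — `<path>` regular polygon, stroke `#0000ff` → engrave (S297, F3231). Machine vertices: (110.27,34.48) → (24.66,78.95) → (105.97,130.86) → (110.27,34.48). Closed: final G1 returns to the first vertex.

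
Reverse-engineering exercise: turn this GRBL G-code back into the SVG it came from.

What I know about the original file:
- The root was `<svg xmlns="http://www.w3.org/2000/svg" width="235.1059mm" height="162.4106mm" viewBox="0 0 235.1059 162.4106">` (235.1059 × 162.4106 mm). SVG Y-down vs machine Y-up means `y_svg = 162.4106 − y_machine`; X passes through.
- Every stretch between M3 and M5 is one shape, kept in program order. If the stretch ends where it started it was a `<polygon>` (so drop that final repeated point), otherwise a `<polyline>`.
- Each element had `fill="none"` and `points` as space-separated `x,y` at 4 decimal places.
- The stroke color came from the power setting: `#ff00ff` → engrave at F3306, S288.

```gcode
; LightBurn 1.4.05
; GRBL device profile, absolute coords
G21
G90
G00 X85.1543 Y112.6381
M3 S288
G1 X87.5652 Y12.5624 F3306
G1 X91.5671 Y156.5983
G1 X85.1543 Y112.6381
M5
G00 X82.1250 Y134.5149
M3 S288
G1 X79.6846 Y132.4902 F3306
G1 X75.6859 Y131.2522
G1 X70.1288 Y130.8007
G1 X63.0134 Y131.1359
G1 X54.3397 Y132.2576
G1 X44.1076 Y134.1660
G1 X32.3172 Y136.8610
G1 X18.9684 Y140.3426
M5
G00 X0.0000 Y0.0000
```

y_svg = 162.4106 − y_m. Every run uses S288, so all elements get stroke `#ff00ff` (engrave).

[1] closed run; points: 85.1543,49.7725 87.5652,149.8482 91.5671,5.8123

[2] open run; points: 82.1250,27.8957 79.6846,29.9204 75.6859,31.1584 70.1288,31.6099 63.0134,31.2747 54.3397,30.1530 44.1076,28.2446 32.3172,25.5496 18.9684,22.0680

<svg xmlns="http://www.w3.org/2000/svg" width="235.1059mm" height="162.4106mm" viewBox="0 0 235.1059 162.4106">
  <polygon points="85.1543,49.7725 87.5652,149.8482 91.5671,5.8123" fill="none" stroke="#ff00ff"/>
  <polyline points="82.1250,27.8957 79.6846,29.9204 75.6859,31.1584 70.1288,31.6099 63.0134,31.2747 54.3397,30.1530 44.1076,28.2446 32.3172,25.5496 18.9684,22.0680" fill="none" stroke="#ff00ff"/>
</svg>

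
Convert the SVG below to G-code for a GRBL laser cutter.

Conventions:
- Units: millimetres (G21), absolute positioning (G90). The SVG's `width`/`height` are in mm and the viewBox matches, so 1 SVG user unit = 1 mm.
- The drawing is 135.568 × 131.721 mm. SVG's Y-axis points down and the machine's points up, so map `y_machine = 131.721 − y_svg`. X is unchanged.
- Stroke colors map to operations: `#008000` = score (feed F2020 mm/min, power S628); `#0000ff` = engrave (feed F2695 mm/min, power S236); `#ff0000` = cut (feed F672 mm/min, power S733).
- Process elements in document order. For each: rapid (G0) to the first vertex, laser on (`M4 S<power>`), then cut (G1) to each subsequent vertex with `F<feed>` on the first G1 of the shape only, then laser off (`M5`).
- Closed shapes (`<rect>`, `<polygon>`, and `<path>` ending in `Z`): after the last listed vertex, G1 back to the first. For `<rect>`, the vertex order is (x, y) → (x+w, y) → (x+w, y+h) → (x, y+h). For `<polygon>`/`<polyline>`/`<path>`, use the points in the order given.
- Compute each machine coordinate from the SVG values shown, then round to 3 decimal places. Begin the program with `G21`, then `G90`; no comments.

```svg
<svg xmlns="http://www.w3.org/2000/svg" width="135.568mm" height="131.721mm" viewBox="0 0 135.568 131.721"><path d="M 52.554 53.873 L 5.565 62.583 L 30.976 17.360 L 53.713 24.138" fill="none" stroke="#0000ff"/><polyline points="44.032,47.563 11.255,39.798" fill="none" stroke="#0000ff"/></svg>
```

G21
G90
G0 X52.554 Y77.848
M4 S236
G1 X5.565 Y69.138 F2695
G1 X30.976 Y114.361
G1 X53.713 Y107.583
M5
G0 X44.032 Y84.158
M4 S236
G1 X11.255 Y91.923 F2695
M5

viewBox `0 0 135.568 131.721` with mm width/height → 1 unit = 1 mm. Flip: y_m = 131.721 − y_svg.

**Shape 1** — `<path>` open polyline, stroke `#0000ff` → engrave (S236, F2695). Machine vertices: (52.554,77.848) → (5.565,69.138) → (30.976,114.361) → (53.713,107.583). Open path.

**Shape 2** — `<polyline>` line segment, stroke `#0000ff` → engrave (S236, F2695). Machine vertices: (44.032,84.158) → (11.255,91.923). Open path.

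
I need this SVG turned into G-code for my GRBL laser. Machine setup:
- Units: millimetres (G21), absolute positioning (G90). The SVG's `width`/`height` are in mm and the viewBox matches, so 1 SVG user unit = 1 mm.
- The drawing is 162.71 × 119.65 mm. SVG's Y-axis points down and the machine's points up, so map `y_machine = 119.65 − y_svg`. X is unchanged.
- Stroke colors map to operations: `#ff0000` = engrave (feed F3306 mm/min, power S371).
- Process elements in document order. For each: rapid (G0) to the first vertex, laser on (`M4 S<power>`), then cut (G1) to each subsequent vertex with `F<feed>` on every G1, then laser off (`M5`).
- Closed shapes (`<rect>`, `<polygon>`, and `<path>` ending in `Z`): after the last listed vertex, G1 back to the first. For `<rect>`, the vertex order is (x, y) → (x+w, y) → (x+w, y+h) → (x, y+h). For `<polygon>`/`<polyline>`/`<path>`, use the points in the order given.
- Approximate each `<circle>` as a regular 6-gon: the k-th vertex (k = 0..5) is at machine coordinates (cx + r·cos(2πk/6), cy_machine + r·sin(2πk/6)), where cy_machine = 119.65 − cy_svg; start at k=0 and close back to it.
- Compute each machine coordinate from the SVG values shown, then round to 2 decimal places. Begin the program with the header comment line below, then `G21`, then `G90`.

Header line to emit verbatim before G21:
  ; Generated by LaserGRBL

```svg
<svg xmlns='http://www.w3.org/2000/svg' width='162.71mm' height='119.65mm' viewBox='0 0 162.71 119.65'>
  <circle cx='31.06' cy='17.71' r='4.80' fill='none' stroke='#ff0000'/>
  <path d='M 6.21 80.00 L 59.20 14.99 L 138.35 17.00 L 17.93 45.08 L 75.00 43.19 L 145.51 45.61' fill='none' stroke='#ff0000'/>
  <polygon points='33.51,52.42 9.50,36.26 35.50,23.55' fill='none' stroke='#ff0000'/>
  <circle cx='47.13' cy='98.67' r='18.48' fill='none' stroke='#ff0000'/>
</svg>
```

; Generated by LaserGRBL
G21
G90
G0 X35.86 Y101.94
M4 S371
G1 X33.46 Y106.10 F3306
G1 X28.66 Y106.10 F3306
G1 X26.26 Y101.94 F3306
G1 X28.66 Y97.78 F3306
G1 X33.46 Y97.78 F3306
G1 X35.86 Y101.94 F3306
M5
G0 X6.21 Y39.65
M4 S371
G1 X59.20 Y104.66 F3306
G1 X138.35 Y102.65 F3306
G1 X17.93 Y74.57 F3306
G1 X75.00 Y76.46 F3306
G1 X145.51 Y74.04 F3306
M5
G0 X33.51 Y67.23
M4 S371
G1 X9.50 Y83.39 F3306
G1 X35.50 Y96.10 F3306
G1 X33.51 Y67.23 F3306
M5
G0 X65.61 Y20.98
M4 S371
G1 X56.37 Y36.98 F3306
G1 X37.89 Y36.98 F3306
G1 X28.65 Y20.98 F3306
G1 X37.89 Y4.98 F3306
G1 X56.37 Y4.98 F3306
G1 X65.61 Y20.98 F3306
M5

Since the viewBox matches the mm dimensions, user units are millimetres directly. The only transform is the Y-flip y_m = 119.65 − y_svg.

Shape 1 is a circle drawn with `<circle>`. Its stroke #ff0000 means engrave at S371, F3306. After flipping Y the toolpath is (35.86,101.94) → (33.46,106.10) → (28.66,106.10) → (26.26,101.94) → (28.66,97.78) → (33.46,97.78) → (35.86,101.94), returning to the start.

Shape 2 is a open polyline drawn with `<path>`. Its stroke #ff0000 means engrave at S371, F3306. After flipping Y the toolpath is (6.21,39.65) → (59.20,104.66) → (138.35,102.65) → (17.93,74.57) → (75.00,76.46) → (145.51,74.04).

Shape 3 is a regular polygon drawn with `<polygon>`. Its stroke #ff0000 means engrave at S371, F3306. After flipping Y the toolpath is (33.51,67.23) → (9.50,83.39) → (35.50,96.10) → (33.51,67.23), returning to the start.

Shape 4 is a circle drawn with `<circle>`. Its stroke #ff0000 means engrave at S371, F3306. After flipping Y the toolpath is (65.61,20.98) → (56.37,36.98) → (37.89,36.98) → (28.65,20.98) → (37.89,4.98) → (56.37,4.98) → (65.61,20.98), returning to the start.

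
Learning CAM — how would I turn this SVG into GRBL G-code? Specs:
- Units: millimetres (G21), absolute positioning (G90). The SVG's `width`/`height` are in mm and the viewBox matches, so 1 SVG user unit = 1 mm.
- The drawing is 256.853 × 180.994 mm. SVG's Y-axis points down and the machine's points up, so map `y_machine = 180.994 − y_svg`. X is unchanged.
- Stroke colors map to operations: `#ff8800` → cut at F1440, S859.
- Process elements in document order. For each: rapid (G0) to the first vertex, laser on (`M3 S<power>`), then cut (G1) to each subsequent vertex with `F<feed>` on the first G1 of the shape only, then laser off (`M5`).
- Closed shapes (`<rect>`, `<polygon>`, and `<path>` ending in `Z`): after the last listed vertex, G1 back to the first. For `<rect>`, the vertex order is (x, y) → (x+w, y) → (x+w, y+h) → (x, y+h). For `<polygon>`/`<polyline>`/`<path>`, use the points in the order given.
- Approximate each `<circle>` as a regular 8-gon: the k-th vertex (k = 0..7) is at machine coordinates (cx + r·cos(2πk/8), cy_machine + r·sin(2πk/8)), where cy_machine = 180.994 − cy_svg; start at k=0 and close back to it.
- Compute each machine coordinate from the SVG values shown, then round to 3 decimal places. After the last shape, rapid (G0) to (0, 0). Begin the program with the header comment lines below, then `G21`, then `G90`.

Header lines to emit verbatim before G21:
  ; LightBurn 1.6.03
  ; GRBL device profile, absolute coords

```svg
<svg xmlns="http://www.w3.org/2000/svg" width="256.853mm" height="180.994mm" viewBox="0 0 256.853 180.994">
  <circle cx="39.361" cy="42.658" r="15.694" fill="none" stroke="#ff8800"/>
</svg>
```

Since the viewBox matches the mm dimensions, user units are millimetres directly. The only transform is the Y-flip y_m = 180.994 − y_svg.

Shape 1 is a circle drawn with `<circle>`. Its stroke #ff8800 means cut at S859, F1440. After flipping Y the toolpath is (55.055,138.336) → (50.458,149.433) → (39.361,154.030) → (28.264,149.433) → (23.667,138.336) → (28.264,127.239) → (39.361,122.642) → (50.458,127.239) → (55.055,138.336), returning to the start.

; LightBurn 1.6.03
; GRBL device profile, absolute coords
G21
G90
G0 X55.055 Y138.336
M3 S859
G1 X50.458 Y149.433 F1440
G1 X39.361 Y154.030
G1 X28.264 Y149.433
G1 X23.667 Y138.336
G1 X28.264 Y127.239
G1 X39.361 Y122.642
G1 X50.458 Y127.239
G1 X55.055 Y138.336
M5
G0 X0.000 Y0.000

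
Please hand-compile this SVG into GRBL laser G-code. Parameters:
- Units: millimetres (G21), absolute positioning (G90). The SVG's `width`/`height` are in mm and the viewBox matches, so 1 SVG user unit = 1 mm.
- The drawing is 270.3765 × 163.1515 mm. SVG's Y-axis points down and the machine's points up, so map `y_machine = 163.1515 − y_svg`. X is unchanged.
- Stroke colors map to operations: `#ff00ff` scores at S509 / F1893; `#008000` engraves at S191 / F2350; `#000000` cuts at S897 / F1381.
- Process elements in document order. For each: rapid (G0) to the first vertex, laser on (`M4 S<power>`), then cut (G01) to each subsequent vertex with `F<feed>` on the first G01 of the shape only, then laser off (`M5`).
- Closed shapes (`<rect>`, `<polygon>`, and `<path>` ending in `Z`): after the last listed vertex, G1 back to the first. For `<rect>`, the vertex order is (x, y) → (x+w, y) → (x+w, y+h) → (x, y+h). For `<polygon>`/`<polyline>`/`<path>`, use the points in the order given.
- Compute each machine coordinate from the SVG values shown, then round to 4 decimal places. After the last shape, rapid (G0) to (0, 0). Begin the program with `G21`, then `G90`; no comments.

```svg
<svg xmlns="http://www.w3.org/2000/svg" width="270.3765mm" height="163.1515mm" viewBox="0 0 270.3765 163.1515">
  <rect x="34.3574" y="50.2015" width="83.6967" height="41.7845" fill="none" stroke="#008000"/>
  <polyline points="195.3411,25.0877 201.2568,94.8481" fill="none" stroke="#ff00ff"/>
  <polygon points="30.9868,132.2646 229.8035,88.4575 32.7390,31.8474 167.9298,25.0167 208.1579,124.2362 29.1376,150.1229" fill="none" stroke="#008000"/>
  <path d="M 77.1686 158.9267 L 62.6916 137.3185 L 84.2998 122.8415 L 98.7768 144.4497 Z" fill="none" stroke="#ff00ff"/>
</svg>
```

G21
G90
G0 X34.3574 Y112.9500
M4 S191
G01 X118.0541 Y112.9500 F2350
G01 X118.0541 Y71.1655
G01 X34.3574 Y71.1655
G01 X34.3574 Y112.9500
M5
G0 X195.3411 Y138.0638
M4 S509
G01 X201.2568 Y68.3034 F1893
M5
G0 X30.9868 Y30.8869
M4 S191
G01 X229.8035 Y74.6940 F2350
G01 X32.7390 Y131.3041
G01 X167.9298 Y138.1348
G01 X208.1579 Y38.9153
G01 X29.1376 Y13.0286
G01 X30.9868 Y30.8869
M5
G0 X77.1686 Y4.2248
M4 S509
G01 X62.6916 Y25.8330 F1893
G01 X84.2998 Y40.3100
G01 X98.7768 Y18.7018
G01 X77.1686 Y4.2248
M5
G0 X0.0000 Y0.0000

1 u = 1 mm; y_m = 163.1515 − y.

[1] `<rect>` rectangle, #008000→engrave S191 F2350: (34.3574,112.9500) → (118.0541,112.9500) → (118.0541,71.1655) → (34.3574,71.1655) → (34.3574,112.9500) (closed)

[2] `<polyline>` line segment, #ff00ff→score S509 F1893: (195.3411,138.0638) → (201.2568,68.3034)

[3] `<polygon>` closed polygon, #008000→engrave S191 F2350: (30.9868,30.8869) → (229.8035,74.6940) → (32.7390,131.3041) → (167.9298,138.1348) → (208.1579,38.9153) → (29.1376,13.0286) → (30.9868,30.8869) (closed)

[4] `<path>` regular polygon, #ff00ff→score S509 F1893: (77.1686,4.2248) → (62.6916,25.8330) → (84.2998,40.3100) → (98.7768,18.7018) → (77.1686,4.2248) (closed)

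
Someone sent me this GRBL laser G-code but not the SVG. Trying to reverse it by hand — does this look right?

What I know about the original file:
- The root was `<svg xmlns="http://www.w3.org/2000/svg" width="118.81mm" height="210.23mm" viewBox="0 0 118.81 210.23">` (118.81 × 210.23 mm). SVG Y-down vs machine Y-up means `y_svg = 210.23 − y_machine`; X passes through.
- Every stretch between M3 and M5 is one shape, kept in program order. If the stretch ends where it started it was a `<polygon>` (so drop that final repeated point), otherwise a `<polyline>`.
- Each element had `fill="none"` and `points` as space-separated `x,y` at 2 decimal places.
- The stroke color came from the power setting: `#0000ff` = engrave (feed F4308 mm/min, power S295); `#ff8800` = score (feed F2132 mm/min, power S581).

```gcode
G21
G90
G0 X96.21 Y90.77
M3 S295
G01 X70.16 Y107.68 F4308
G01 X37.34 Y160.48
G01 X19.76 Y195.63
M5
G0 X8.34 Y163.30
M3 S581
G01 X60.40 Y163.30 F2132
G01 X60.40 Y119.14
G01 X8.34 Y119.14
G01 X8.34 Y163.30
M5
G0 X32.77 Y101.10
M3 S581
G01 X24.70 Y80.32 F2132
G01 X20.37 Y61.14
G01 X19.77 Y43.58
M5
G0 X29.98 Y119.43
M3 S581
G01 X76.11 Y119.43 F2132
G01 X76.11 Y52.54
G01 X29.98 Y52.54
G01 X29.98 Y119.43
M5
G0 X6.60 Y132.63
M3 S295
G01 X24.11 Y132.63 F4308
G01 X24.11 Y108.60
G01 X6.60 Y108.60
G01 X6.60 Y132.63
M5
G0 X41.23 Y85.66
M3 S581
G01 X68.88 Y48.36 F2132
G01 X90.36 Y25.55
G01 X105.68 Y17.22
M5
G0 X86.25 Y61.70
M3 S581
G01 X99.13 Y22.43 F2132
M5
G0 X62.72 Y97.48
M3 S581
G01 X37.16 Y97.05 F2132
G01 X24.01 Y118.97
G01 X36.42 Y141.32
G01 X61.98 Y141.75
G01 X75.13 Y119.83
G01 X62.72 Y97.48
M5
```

Each laser-on run becomes one SVG element. Flip Y back into SVG space with y_svg = 210.23 − y_machine.

Run 1: power S295 maps to stroke `#0000ff` (engrave). The run is open, so emit a `<polyline>` with points (Y-flipped): 96.21,119.46 70.16,102.55 37.34,49.75 19.76,14.60.

Run 2: S581 ⇒ score layer `#ff8800`. The run returns to its start, so emit a `<polygon>` with points (Y-flipped): 8.34,46.93 60.40,46.93 60.40,91.09 8.34,91.09.

Run 3: S581 ⇒ score layer `#ff8800`. The run is open, so emit a `<polyline>` with points (Y-flipped): 32.77,109.13 24.70,129.91 20.37,149.09 19.77,166.65.

Run 4: power S581 maps to stroke `#ff8800` (score). The run returns to its start, so emit a `<polygon>` with points (Y-flipped): 29.98,90.80 76.11,90.80 76.11,157.69 29.98,157.69.

Run 5: power S295 maps to stroke `#0000ff` (engrave). The run returns to its start, so emit a `<polygon>` with points (Y-flipped): 6.60,77.60 24.11,77.60 24.11,101.63 6.60,101.63.

Run 6: S581 ⇒ score layer `#ff8800`. The run is open, so emit a `<polyline>` with points (Y-flipped): 41.23,124.57 68.88,161.87 90.36,184.68 105.68,193.01.

Run 7: the run's S581 means `#ff8800` (score). The run is open, so emit a `<polyline>` with points (Y-flipped): 86.25,148.53 99.13,187.80.

Run 8: S581 ⇒ score layer `#ff8800`. The run returns to its start, so emit a `<polygon>` with points (Y-flipped): 62.72,112.75 37.16,113.18 24.01,91.26 36.42,68.91 61.98,68.48 75.13,90.40.

<svg xmlns="http://www.w3.org/2000/svg" width="118.81mm" height="210.23mm" viewBox="0 0 118.81 210.23">
  <polyline points="96.21,119.46 70.16,102.55 37.34,49.75 19.76,14.60" fill="none" stroke="#0000ff"/>
  <polygon points="8.34,46.93 60.40,46.93 60.40,91.09 8.34,91.09" fill="none" stroke="#ff8800"/>
  <polyline points="32.77,109.13 24.70,129.91 20.37,149.09 19.77,166.65" fill="none" stroke="#ff8800"/>
  <polygon points="29.98,90.80 76.11,90.80 76.11,157.69 29.98,157.69" fill="none" stroke="#ff8800"/>
  <polygon points="6.60,77.60 24.11,77.60 24.11,101.63 6.60,101.63" fill="none" stroke="#0000ff"/>
  <polyline points="41.23,124.57 68.88,161.87 90.36,184.68 105.68,193.01" fill="none" stroke="#ff8800"/>
  <polyline points="86.25,148.53 99.13,187.80" fill="none" stroke="#ff8800"/>
  <polygon points="62.72,112.75 37.16,113.18 24.01,91.26 36.42,68.91 61.98,68.48 75.13,90.40" fill="none" stroke="#ff8800"/>
</svg>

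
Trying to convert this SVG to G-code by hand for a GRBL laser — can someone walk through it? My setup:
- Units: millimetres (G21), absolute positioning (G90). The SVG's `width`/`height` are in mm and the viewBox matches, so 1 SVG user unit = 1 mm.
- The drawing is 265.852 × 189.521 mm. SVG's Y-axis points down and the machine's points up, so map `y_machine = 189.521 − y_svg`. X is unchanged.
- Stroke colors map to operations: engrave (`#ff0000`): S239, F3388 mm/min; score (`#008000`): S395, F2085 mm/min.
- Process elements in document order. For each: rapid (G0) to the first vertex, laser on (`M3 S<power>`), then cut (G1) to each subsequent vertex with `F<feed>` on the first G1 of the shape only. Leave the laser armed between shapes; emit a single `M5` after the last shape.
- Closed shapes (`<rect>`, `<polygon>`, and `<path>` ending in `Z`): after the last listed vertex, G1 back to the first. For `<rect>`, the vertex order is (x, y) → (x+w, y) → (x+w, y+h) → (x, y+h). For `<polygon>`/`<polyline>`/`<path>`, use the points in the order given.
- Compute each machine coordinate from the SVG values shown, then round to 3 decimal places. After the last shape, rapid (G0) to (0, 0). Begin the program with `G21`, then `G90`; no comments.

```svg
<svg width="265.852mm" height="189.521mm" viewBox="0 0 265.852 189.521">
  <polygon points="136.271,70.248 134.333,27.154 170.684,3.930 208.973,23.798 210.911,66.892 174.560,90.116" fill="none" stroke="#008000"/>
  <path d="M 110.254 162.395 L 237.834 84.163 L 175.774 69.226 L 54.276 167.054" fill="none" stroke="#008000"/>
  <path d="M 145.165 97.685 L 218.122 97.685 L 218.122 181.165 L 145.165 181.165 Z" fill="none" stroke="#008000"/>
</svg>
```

G21
G90
G0 X136.271 Y119.273
M3 S395
G1 X134.333 Y162.367 F2085
G1 X170.684 Y185.591
G1 X208.973 Y165.723
G1 X210.911 Y122.629
G1 X174.560 Y99.405
G1 X136.271 Y119.273
G0 X110.254 Y27.126
M3 S395
G1 X237.834 Y105.358 F2085
G1 X175.774 Y120.295
G1 X54.276 Y22.467
G0 X145.165 Y91.836
M3 S395
G1 X218.122 Y91.836 F2085
G1 X218.122 Y8.356
G1 X145.165 Y8.356
G1 X145.165 Y91.836
M5
G0 X0.000 Y0.000

1 u = 1 mm; y_m = 189.521 − y.

[1] `<polygon>` regular polygon, #008000→score S395 F2085: (136.271,119.273) → (134.333,162.367) → (170.684,185.591) → (208.973,165.723) → (210.911,122.629) → (174.560,99.405) → (136.271,119.273) (closed)

[2] `<path>` open polyline, #008000→score S395 F2085: (110.254,27.126) → (237.834,105.358) → (175.774,120.295) → (54.276,22.467)

[3] `<path>` rectangle, #008000→score S395 F2085: (145.165,91.836) → (218.122,91.836) → (218.122,8.356) → (145.165,8.356) → (145.165,91.836) (closed)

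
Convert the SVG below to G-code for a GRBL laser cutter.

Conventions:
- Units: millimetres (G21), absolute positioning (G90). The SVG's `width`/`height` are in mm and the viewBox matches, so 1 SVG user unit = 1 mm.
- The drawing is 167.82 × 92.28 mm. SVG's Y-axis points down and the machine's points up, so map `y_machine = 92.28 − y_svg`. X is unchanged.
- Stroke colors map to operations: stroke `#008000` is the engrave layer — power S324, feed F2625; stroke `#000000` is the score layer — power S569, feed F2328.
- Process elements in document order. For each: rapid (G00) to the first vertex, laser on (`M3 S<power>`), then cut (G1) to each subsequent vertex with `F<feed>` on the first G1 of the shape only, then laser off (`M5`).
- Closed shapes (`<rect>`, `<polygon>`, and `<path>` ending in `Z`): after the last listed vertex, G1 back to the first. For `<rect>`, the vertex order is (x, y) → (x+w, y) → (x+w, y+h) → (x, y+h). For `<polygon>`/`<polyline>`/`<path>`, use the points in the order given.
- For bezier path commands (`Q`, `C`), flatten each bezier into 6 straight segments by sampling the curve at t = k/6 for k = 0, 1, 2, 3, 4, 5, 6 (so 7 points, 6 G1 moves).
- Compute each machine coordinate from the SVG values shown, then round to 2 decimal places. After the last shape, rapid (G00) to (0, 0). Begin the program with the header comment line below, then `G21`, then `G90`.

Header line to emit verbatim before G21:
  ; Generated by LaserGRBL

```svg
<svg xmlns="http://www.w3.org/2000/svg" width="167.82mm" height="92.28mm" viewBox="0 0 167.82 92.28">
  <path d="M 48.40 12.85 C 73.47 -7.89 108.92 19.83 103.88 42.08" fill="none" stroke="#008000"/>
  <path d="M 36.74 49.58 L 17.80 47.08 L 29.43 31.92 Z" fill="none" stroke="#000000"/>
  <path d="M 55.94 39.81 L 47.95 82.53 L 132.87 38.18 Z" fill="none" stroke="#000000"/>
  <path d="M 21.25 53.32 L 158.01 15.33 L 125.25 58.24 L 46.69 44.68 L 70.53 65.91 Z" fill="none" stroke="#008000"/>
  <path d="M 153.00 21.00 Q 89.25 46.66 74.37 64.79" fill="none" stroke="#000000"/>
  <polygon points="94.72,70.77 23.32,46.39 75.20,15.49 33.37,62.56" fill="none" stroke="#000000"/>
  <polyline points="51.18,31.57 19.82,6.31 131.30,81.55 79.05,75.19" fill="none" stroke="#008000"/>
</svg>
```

1 u = 1 mm; y_m = 92.28 − y.

[1] `<path>` cubic bezier, #008000→engrave S324 F2625: (48.40,79.43) → (61.56,86.01) → (75.05,86.01) → (87.43,80.94) → (97.31,72.28) → (103.26,61.53) → (103.88,50.20)

[2] `<path>` regular polygon, #000000→score S569 F2328: (36.74,42.70) → (17.80,45.20) → (29.43,60.36) → (36.74,42.70) (closed)

[3] `<path>` closed polygon, #000000→score S569 F2328: (55.94,52.47) → (47.95,9.75) → (132.87,54.10) → (55.94,52.47) (closed)

[4] `<path>` closed polygon, #008000→engrave S324 F2625: (21.25,38.96) → (158.01,76.95) → (125.25,34.04) → (46.69,47.60) → (70.53,26.37) → (21.25,38.96) (closed)

[5] `<path>` quadratic bezier, #000000→score S569 F2328: (153.00,71.28) → (133.11,62.94) → (115.93,55.01) → (101.47,47.50) → (89.72,40.41) → (80.69,33.74) → (74.37,27.49)

[6] `<polygon>` closed polygon, #000000→score S569 F2328: (94.72,21.51) → (23.32,45.89) → (75.20,76.79) → (33.37,29.72) → (94.72,21.51) (closed)

[7] `<polyline>` open polyline, #008000→engrave S324 F2625: (51.18,60.71) → (19.82,85.97) → (131.30,10.73) → (79.05,17.09)

; Generated by LaserGRBL
G21
G90
G00 X48.40 Y79.43
M3 S324
G1 X61.56 Y86.01 F2625
G1 X75.05 Y86.01
G1 X87.43 Y80.94
G1 X97.31 Y72.28
G1 X103.26 Y61.53
G1 X103.88 Y50.20
M5
G00 X36.74 Y42.70
M3 S569
G1 X17.80 Y45.20 F2328
G1 X29.43 Y60.36
G1 X36.74 Y42.70
M5
G00 X55.94 Y52.47
M3 S569
G1 X47.95 Y9.75 F2328
G1 X132.87 Y54.10
G1 X55.94 Y52.47
M5
G00 X21.25 Y38.96
M3 S324
G1 X158.01 Y76.95 F2625
G1 X125.25 Y34.04
G1 X46.69 Y47.60
G1 X70.53 Y26.37
G1 X21.25 Y38.96
M5
G00 X153.00 Y71.28
M3 S569
G1 X133.11 Y62.94 F2328
G1 X115.93 Y55.01
G1 X101.47 Y47.50
G1 X89.72 Y40.41
G1 X80.69 Y33.74
G1 X74.37 Y27.49
M5
G00 X94.72 Y21.51
M3 S569
G1 X23.32 Y45.89 F2328
G1 X75.20 Y76.79
G1 X33.37 Y29.72
G1 X94.72 Y21.51
M5
G00 X51.18 Y60.71
M3 S324
G1 X19.82 Y85.97 F2625
G1 X131.30 Y10.73
G1 X79.05 Y17.09
M5
G00 X0.00 Y0.00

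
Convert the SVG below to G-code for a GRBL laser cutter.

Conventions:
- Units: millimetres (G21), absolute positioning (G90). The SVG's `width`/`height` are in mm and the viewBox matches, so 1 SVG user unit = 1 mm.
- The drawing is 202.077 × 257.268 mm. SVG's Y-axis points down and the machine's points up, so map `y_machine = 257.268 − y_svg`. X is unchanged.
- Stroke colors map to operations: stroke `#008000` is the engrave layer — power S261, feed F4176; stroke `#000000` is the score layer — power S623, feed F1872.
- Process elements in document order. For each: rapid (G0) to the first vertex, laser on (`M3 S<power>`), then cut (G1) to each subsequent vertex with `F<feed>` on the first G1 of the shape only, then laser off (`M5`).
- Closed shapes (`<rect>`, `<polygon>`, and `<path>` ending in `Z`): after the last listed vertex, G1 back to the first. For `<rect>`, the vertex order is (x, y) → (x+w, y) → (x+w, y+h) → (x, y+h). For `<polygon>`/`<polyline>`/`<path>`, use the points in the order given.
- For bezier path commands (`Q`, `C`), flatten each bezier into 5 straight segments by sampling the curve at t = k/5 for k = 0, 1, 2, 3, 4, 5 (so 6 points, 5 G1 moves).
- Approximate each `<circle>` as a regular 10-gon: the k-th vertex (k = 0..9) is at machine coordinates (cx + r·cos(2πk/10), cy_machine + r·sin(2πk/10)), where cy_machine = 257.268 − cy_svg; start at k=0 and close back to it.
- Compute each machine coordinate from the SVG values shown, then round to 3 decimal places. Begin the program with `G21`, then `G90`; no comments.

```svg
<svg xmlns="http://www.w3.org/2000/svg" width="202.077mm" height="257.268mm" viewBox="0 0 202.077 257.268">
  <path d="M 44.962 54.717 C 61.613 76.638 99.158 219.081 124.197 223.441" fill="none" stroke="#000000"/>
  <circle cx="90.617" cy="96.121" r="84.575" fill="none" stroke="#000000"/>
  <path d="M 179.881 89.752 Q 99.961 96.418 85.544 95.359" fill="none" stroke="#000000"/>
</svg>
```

G21
G90
G0 X44.962 Y202.551
M3 S623
G1 X57.193 Y177.005 F1872
G1 X72.835 Y134.946
G1 X90.285 Y88.788
G1 X107.940 Y50.944
G1 X124.197 Y33.827
M5
G0 X175.192 Y161.147
M3 S623
G1 X159.040 Y210.859 F1872
G1 X116.752 Y241.583
G1 X64.482 Y241.583
G1 X22.194 Y210.859
G1 X6.042 Y161.147
G1 X22.194 Y111.435
G1 X64.482 Y80.711
G1 X116.752 Y80.711
G1 X159.040 Y111.435
G1 X175.192 Y161.147
M5
G0 X179.881 Y167.516
M3 S623
G1 X150.533 Y165.159 F1872
G1 X126.425 Y163.419
G1 X107.558 Y162.298
G1 X93.931 Y161.794
G1 X85.544 Y161.909
M5

1 u = 1 mm; y_m = 257.268 − y.

[1] `<path>` cubic bezier, #000000→score S623 F1872: (44.962,202.551) → (57.193,177.005) → (72.835,134.946) → (90.285,88.788) → (107.940,50.944) → (124.197,33.827)

[2] `<circle>` circle, #000000→score S623 F1872: (175.192,161.147) → (159.040,210.859) → (116.752,241.583) → (64.482,241.583) → (22.194,210.859) → (6.042,161.147) → (22.194,111.435) → (64.482,80.711) → (116.752,80.711) → (159.040,111.435) → (175.192,161.147) (closed)

[3] `<path>` quadratic bezier, #000000→score S623 F1872: (179.881,167.516) → (150.533,165.159) → (126.425,163.419) → (107.558,162.298) → (93.931,161.794) → (85.544,161.909)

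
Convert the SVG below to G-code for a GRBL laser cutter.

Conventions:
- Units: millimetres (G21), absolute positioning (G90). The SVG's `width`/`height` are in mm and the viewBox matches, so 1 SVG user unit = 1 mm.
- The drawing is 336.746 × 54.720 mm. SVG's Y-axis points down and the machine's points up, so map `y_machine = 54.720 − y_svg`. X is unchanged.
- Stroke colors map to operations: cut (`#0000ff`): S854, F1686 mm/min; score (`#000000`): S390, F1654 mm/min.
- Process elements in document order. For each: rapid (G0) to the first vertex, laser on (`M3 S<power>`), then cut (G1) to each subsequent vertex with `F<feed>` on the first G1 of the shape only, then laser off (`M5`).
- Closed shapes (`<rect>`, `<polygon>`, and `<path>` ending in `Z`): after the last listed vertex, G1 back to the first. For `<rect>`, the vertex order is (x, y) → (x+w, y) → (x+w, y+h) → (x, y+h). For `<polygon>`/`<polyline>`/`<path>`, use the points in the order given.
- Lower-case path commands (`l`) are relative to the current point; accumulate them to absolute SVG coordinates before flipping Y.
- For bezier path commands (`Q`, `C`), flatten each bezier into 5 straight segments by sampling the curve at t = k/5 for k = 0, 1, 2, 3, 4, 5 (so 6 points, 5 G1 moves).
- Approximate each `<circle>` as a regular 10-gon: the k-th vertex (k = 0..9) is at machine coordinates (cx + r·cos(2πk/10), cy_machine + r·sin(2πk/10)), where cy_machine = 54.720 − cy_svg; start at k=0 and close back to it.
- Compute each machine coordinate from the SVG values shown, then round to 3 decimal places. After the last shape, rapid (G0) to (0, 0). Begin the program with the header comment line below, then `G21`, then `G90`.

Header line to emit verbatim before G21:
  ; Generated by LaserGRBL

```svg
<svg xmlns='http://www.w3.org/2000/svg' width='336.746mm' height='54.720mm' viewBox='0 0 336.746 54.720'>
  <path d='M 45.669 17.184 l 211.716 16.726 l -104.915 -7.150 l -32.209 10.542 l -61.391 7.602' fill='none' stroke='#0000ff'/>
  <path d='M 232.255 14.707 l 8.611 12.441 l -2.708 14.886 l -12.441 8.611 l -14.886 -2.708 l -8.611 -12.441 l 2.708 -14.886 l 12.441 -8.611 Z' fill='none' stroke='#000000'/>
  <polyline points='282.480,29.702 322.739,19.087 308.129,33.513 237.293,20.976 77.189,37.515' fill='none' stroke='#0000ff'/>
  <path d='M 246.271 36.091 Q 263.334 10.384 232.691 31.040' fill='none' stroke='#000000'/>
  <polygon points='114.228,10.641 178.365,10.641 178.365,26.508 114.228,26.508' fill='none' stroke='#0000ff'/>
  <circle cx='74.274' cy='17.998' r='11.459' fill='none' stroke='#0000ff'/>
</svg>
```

viewBox `0 0 336.746 54.720` with mm width/height → 1 unit = 1 mm. Flip: y_m = 54.720 − y_svg.

**Shape 1** — `<path>` open polyline, stroke `#0000ff` → cut (S854, F1686). Machine vertices: (45.669,37.536) → (257.385,20.810) → (152.470,27.960) → (120.261,17.418) → (58.870,9.816). Open path.

**Shape 2** — `<path>` regular polygon, stroke `#000000` → score (S390, F1654). Machine vertices: (232.255,40.013) → (240.866,27.572) → (238.158,12.686) → (225.717,4.075) → (210.831,6.783) → (202.220,19.224) → (204.928,34.110) → (217.369,42.721) → (232.255,40.013). Closed: final G1 returns to the first vertex.

**Shape 3** — `<polyline>` open polyline, stroke `#0000ff` → cut (S854, F1686). Machine vertices: (282.480,25.018) → (322.739,35.633) → (308.129,21.207) → (237.293,33.744) → (77.189,17.205). Open path.

**Shape 4** — `<path>` quadratic bezier, stroke `#000000` → score (S390, F1654). Control points (SVG): P0=(246.271,36.091), P1=(263.334,10.384), P2=(232.691,31.040); sampled at t=k/5. Machine vertices: (246.271,18.629) → (251.188,27.057) → (252.288,31.777) → (249.572,32.787) → (243.040,30.088) → (232.691,23.680). Open path.

**Shape 5** — `<polygon>` rectangle, stroke `#0000ff` → cut (S854, F1686). Machine vertices: (114.228,44.079) → (178.365,44.079) → (178.365,28.212) → (114.228,28.212) → (114.228,44.079). Closed: final G1 returns to the first vertex.

**Shape 6** — `<circle>` circle, stroke `#0000ff` → cut (S854, F1686). Machine vertices: (85.733,36.722) → (83.545,43.457) → (77.815,47.620) → (70.733,47.620) → (65.003,43.457) → (62.815,36.722) → (65.003,29.987) → (70.733,25.824) → (77.815,25.824) → (83.545,29.987) → (85.733,36.722). Closed: final G1 returns to the first vertex.

; Generated by LaserGRBL
G21
G90
G0 X45.669 Y37.536
M3 S854
G1 X257.385 Y20.810 F1686
G1 X152.470 Y27.960
G1 X120.261 Y17.418
G1 X58.870 Y9.816
M5
G0 X232.255 Y40.013
M3 S390
G1 X240.866 Y27.572 F1654
G1 X238.158 Y12.686
G1 X225.717 Y4.075
G1 X210.831 Y6.783
G1 X202.220 Y19.224
G1 X204.928 Y34.110
G1 X217.369 Y42.721
G1 X232.255 Y40.013
M5
G0 X282.480 Y25.018
M3 S854
G1 X322.739 Y35.633 F1686
G1 X308.129 Y21.207
G1 X237.293 Y33.744
G1 X77.189 Y17.205
M5
G0 X246.271 Y18.629
M3 S390
G1 X251.188 Y27.057 F1654
G1 X252.288 Y31.777
G1 X249.572 Y32.787
G1 X243.040 Y30.088
G1 X232.691 Y23.680
M5
G0 X114.228 Y44.079
M3 S854
G1 X178.365 Y44.079 F1686
G1 X178.365 Y28.212
G1 X114.228 Y28.212
G1 X114.228 Y44.079
M5
G0 X85.733 Y36.722
M3 S854
G1 X83.545 Y43.457 F1686
G1 X77.815 Y47.620
G1 X70.733 Y47.620
G1 X65.003 Y43.457
G1 X62.815 Y36.722
G1 X65.003 Y29.987
G1 X70.733 Y25.824
G1 X77.815 Y25.824
G1 X83.545 Y29.987
G1 X85.733 Y36.722
M5
G0 X0.000 Y0.000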